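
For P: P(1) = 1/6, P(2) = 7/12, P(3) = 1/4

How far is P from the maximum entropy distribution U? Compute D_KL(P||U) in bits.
0.2005 bits

U(i) = 1/3 for all i

D_KL(P||U) = Σ P(x) log₂(P(x) / (1/3))
           = Σ P(x) log₂(P(x)) + log₂(3)
           = log₂(3) - H(P)

H(P) = -Σ P(x) log₂(P(x)):
  -P(1)·log₂(P(1)) = -(1/6)·log₂(1/6) = 0.43083
  -P(2)·log₂(P(2)) = -(7/12)·log₂(7/12) = 0.45360
  -P(3)·log₂(P(3)) = -(1/4)·log₂(1/4) = 0.50000
H(P) = 0.43083 + 0.45360 + 0.50000 = 1.38443 bits

log₂(3) = 1.58496 bits

D_KL(P||U) = 1.58496 - 1.38443 = 0.20053 ≈ 0.2005 bits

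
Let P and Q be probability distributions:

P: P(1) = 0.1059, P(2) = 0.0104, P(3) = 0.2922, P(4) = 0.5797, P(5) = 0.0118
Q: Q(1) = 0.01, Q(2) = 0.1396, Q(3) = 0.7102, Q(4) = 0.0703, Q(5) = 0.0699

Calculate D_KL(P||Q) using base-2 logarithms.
1.6814 bits

D_KL(P||Q) = Σ P(x) log₂(P(x)/Q(x))

Computing term by term:
  P(1)·log₂(P(1)/Q(1)) = 0.1059·log₂(0.1059/0.01) = 0.36055
  P(2)·log₂(P(2)/Q(2)) = 0.0104·log₂(0.0104/0.1396) = -0.03897
  P(3)·log₂(P(3)/Q(3)) = 0.2922·log₂(0.2922/0.7102) = -0.37439
  P(4)·log₂(P(4)/Q(4)) = 0.5797·log₂(0.5797/0.0703) = 1.76444
  P(5)·log₂(P(5)/Q(5)) = 0.0118·log₂(0.0118/0.0699) = -0.03028

D_KL(P||Q) = 0.36055 - 0.03897 - 0.37439 + 1.76444 - 0.03028 = 1.68135 ≈ 1.6814 bits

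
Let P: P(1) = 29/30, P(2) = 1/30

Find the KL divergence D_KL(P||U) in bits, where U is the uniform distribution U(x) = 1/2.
0.7892 bits

U(i) = 1/2 for all i

D_KL(P||U) = Σ P(x) log₂(P(x) / (1/2))
           = Σ P(x) log₂(P(x)) + log₂(2)
           = log₂(2) - H(P)

H(P) = -Σ P(x) log₂(P(x)):
  -P(1)·log₂(P(1)) = -(29/30)·log₂(29/30) = 0.04728
  -P(2)·log₂(P(2)) = -(1/30)·log₂(1/30) = 0.16356
H(P) = 0.04728 + 0.16356 = 0.21084 bits

log₂(2) = 1.00000 bits

D_KL(P||U) = 1.00000 - 0.21084 = 0.78916 ≈ 0.7892 bits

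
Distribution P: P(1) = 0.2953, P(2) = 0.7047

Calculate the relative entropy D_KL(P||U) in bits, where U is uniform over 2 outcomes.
0.1245 bits

U(i) = 1/2 for all i

D_KL(P||U) = Σ P(x) log₂(P(x) / (1/2))
           = Σ P(x) log₂(P(x)) + log₂(2)
           = log₂(2) - H(P)

H(P) = -Σ P(x) log₂(P(x)):
  -P(1)·log₂(P(1)) = -(0.2953)·log₂(0.2953) = 0.51965
  -P(2)·log₂(P(2)) = -(0.7047)·log₂(0.7047) = 0.35582
H(P) = 0.51965 + 0.35582 = 0.87547 bits

log₂(2) = 1.00000 bits

D_KL(P||U) = 1.00000 - 0.87547 = 0.12453 ≈ 0.1245 bits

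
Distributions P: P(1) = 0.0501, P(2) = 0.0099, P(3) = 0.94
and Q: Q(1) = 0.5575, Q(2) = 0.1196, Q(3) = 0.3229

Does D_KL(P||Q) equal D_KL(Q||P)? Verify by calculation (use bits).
D_KL(P||Q) = 1.2393 bits, D_KL(Q||P) = 1.8701 bits. No — D_KL(P||Q) ≠ D_KL(Q||P) for this pair.

D_KL(P||Q) = Σ P(x) log₂(P(x)/Q(x))

Computing term by term:
  P(1)·log₂(P(1)/Q(1)) = 0.0501·log₂(0.0501/0.5575) = -0.17415
  P(2)·log₂(P(2)/Q(2)) = 0.0099·log₂(0.0099/0.1196) = -0.03559
  P(3)·log₂(P(3)/Q(3)) = 0.94·log₂(0.94/0.3229) = 1.44908

D_KL(P||Q) = -0.17415 - 0.03559 + 1.44908 = 1.23934 ≈ 1.2393 bits

D_KL(Q||P) = Σ Q(x) log₂(Q(x)/P(x))

Computing term by term:
  Q(1)·log₂(Q(1)/P(1)) = 0.5575·log₂(0.5575/0.0501) = 1.93792
  Q(2)·log₂(Q(2)/P(2)) = 0.1196·log₂(0.1196/0.0099) = 0.42992
  Q(3)·log₂(Q(3)/P(3)) = 0.3229·log₂(0.3229/0.94) = -0.49777

D_KL(Q||P) = 1.93792 + 0.42992 - 0.49777 = 1.87007 ≈ 1.8701 bits

These are NOT equal (difference: 0.6308 bits). KL divergence is asymmetric: D_KL(P||Q) ≠ D_KL(Q||P) in general.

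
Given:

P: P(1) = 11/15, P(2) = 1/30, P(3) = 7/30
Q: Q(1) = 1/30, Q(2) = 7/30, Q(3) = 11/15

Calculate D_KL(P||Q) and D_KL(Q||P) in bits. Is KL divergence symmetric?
D_KL(P||Q) = 2.7912 bits, D_KL(Q||P) = 1.7179 bits. No, KL divergence is not symmetric.

D_KL(P||Q) = Σ P(x) log₂(P(x)/Q(x))

Computing term by term:
  P(1)·log₂(P(1)/Q(1)) = (11/15)·log₂((11/15)/(1/30)) = 3.27025
  P(2)·log₂(P(2)/Q(2)) = (1/30)·log₂((1/30)/(7/30)) = -0.09358
  P(3)·log₂(P(3)/Q(3)) = (7/30)·log₂((7/30)/(11/15)) = -0.38548

D_KL(P||Q) = 3.27025 - 0.09358 - 0.38548 = 2.79119 ≈ 2.7912 bits

D_KL(Q||P) = Σ Q(x) log₂(Q(x)/P(x))

Computing term by term:
  Q(1)·log₂(Q(1)/P(1)) = (1/30)·log₂((1/30)/(11/15)) = -0.14865
  Q(2)·log₂(Q(2)/P(2)) = (7/30)·log₂((7/30)/(1/30)) = 0.65505
  Q(3)·log₂(Q(3)/P(3)) = (11/15)·log₂((11/15)/(7/30)) = 1.21152

D_KL(Q||P) = -0.14865 + 0.65505 + 1.21152 = 1.71792 ≈ 1.7179 bits

These are NOT equal (difference: 1.0733 bits). KL divergence is asymmetric: D_KL(P||Q) ≠ D_KL(Q||P) in general.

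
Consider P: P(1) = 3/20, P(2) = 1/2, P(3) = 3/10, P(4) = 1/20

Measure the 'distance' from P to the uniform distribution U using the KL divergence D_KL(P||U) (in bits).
0.3523 bits

U(i) = 1/4 for all i

D_KL(P||U) = Σ P(x) log₂(P(x) / (1/4))
           = Σ P(x) log₂(P(x)) + log₂(4)
           = log₂(4) - H(P)

H(P) = -Σ P(x) log₂(P(x)):
  -P(1)·log₂(P(1)) = -(3/20)·log₂(3/20) = 0.41054
  -P(2)·log₂(P(2)) = -(1/2)·log₂(1/2) = 0.50000
  -P(3)·log₂(P(3)) = -(3/10)·log₂(3/10) = 0.52109
  -P(4)·log₂(P(4)) = -(1/20)·log₂(1/20) = 0.21610
H(P) = 0.41054 + 0.50000 + 0.52109 + 0.21610 = 1.64773 bits

log₂(4) = 2.00000 bits

D_KL(P||U) = 2.00000 - 1.64773 = 0.35227 ≈ 0.3523 bits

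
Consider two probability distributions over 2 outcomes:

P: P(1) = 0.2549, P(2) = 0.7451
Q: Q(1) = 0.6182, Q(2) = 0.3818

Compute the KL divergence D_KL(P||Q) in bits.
0.3929 bits

D_KL(P||Q) = Σ P(x) log₂(P(x)/Q(x))

Computing term by term:
  P(1)·log₂(P(1)/Q(1)) = 0.2549·log₂(0.2549/0.6182) = -0.32580
  P(2)·log₂(P(2)/Q(2)) = 0.7451·log₂(0.7451/0.3818) = 0.71874

D_KL(P||Q) = -0.32580 + 0.71874 = 0.39294 ≈ 0.3929 bits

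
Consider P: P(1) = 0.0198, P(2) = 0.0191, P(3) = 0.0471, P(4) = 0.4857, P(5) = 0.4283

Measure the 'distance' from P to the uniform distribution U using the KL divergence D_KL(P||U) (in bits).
0.8632 bits

U(i) = 1/5 for all i

D_KL(P||U) = Σ P(x) log₂(P(x) / (1/5))
           = Σ P(x) log₂(P(x)) + log₂(5)
           = log₂(5) - H(P)

H(P) = -Σ P(x) log₂(P(x)):
  -P(1)·log₂(P(1)) = -(0.0198)·log₂(0.0198) = 0.11204
  -P(2)·log₂(P(2)) = -(0.0191)·log₂(0.0191) = 0.10907
  -P(3)·log₂(P(3)) = -(0.0471)·log₂(0.0471) = 0.20762
  -P(4)·log₂(P(4)) = -(0.4857)·log₂(0.4857) = 0.50603
  -P(5)·log₂(P(5)) = -(0.4283)·log₂(0.4283) = 0.52394
H(P) = 0.11204 + 0.10907 + 0.20762 + 0.50603 + 0.52394 = 1.45870 bits

log₂(5) = 2.32193 bits

D_KL(P||U) = 2.32193 - 1.45870 = 0.86323 ≈ 0.8632 bits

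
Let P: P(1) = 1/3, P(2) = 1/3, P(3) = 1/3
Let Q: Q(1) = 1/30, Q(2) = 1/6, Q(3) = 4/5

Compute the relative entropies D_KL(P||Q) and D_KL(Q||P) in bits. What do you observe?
D_KL(P||Q) = 1.0196 bits, D_KL(Q||P) = 0.7330 bits. The two directions give different values (D_KL(P||Q) exceeds D_KL(Q||P) by 0.2866 bits): KL divergence is asymmetric.

D_KL(P||Q) = Σ P(x) log₂(P(x)/Q(x))

Computing term by term:
  P(1)·log₂(P(1)/Q(1)) = (1/3)·log₂((1/3)/(1/30)) = 1.10731
  P(2)·log₂(P(2)/Q(2)) = (1/3)·log₂((1/3)/(1/6)) = 0.33333
  P(3)·log₂(P(3)/Q(3)) = (1/3)·log₂((1/3)/(4/5)) = -0.42101

D_KL(P||Q) = 1.10731 + 0.33333 - 0.42101 = 1.01963 ≈ 1.0196 bits

D_KL(Q||P) = Σ Q(x) log₂(Q(x)/P(x))

Computing term by term:
  Q(1)·log₂(Q(1)/P(1)) = (1/30)·log₂((1/30)/(1/3)) = -0.11073
  Q(2)·log₂(Q(2)/P(2)) = (1/6)·log₂((1/6)/(1/3)) = -0.16667
  Q(3)·log₂(Q(3)/P(3)) = (4/5)·log₂((4/5)/(1/3)) = 1.01043

D_KL(Q||P) = -0.11073 - 0.16667 + 1.01043 = 0.73303 ≈ 0.7330 bits

These are NOT equal (difference: 0.2866 bits). KL divergence is asymmetric: D_KL(P||Q) ≠ D_KL(Q||P) in general.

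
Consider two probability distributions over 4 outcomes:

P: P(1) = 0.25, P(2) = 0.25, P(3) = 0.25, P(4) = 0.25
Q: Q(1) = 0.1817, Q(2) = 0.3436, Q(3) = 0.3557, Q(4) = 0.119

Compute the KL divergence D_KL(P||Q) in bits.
0.1410 bits

D_KL(P||Q) = Σ P(x) log₂(P(x)/Q(x))

Computing term by term:
  P(1)·log₂(P(1)/Q(1)) = 0.25·log₂(0.25/0.1817) = 0.11509
  P(2)·log₂(P(2)/Q(2)) = 0.25·log₂(0.25/0.3436) = -0.11470
  P(3)·log₂(P(3)/Q(3)) = 0.25·log₂(0.25/0.3557) = -0.12718
  P(4)·log₂(P(4)/Q(4)) = 0.25·log₂(0.25/0.119) = 0.26774

D_KL(P||Q) = 0.11509 - 0.11470 - 0.12718 + 0.26774 = 0.14095 ≈ 0.1410 bits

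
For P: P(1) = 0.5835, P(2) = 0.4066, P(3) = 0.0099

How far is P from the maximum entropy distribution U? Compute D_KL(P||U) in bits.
0.5377 bits

U(i) = 1/3 for all i

D_KL(P||U) = Σ P(x) log₂(P(x) / (1/3))
           = Σ P(x) log₂(P(x)) + log₂(3)
           = log₂(3) - H(P)

H(P) = -Σ P(x) log₂(P(x)):
  -P(1)·log₂(P(1)) = -(0.5835)·log₂(0.5835) = 0.45349
  -P(2)·log₂(P(2)) = -(0.4066)·log₂(0.4066) = 0.52790
  -P(3)·log₂(P(3)) = -(0.0099)·log₂(0.0099) = 0.06592
H(P) = 0.45349 + 0.52790 + 0.06592 = 1.04731 bits

log₂(3) = 1.58496 bits

D_KL(P||U) = 1.58496 - 1.04731 = 0.53765 ≈ 0.5377 bits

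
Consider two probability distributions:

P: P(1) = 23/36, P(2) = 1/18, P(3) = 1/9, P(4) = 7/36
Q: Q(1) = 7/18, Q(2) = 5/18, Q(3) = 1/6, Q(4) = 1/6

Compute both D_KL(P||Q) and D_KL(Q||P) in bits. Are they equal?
D_KL(P||Q) = 0.3068 bits, D_KL(Q||P) = 0.4269 bits. No, they are not equal.

D_KL(P||Q) = Σ P(x) log₂(P(x)/Q(x))

Computing term by term:
  P(1)·log₂(P(1)/Q(1)) = (23/36)·log₂((23/36)/(7/18)) = 0.45758
  P(2)·log₂(P(2)/Q(2)) = (1/18)·log₂((1/18)/(5/18)) = -0.12900
  P(3)·log₂(P(3)/Q(3)) = (1/9)·log₂((1/9)/(1/6)) = -0.06500
  P(4)·log₂(P(4)/Q(4)) = (7/36)·log₂((7/36)/(1/6)) = 0.04324

D_KL(P||Q) = 0.45758 - 0.12900 - 0.06500 + 0.04324 = 0.30682 ≈ 0.3068 bits

D_KL(Q||P) = Σ Q(x) log₂(Q(x)/P(x))

Computing term by term:
  Q(1)·log₂(Q(1)/P(1)) = (7/18)·log₂((7/18)/(23/36)) = -0.27852
  Q(2)·log₂(Q(2)/P(2)) = (5/18)·log₂((5/18)/(1/18)) = 0.64498
  Q(3)·log₂(Q(3)/P(3)) = (1/6)·log₂((1/6)/(1/9)) = 0.09749
  Q(4)·log₂(Q(4)/P(4)) = (1/6)·log₂((1/6)/(7/36)) = -0.03707

D_KL(Q||P) = -0.27852 + 0.64498 + 0.09749 - 0.03707 = 0.42688 ≈ 0.4269 bits

These are NOT equal (difference: 0.1201 bits). KL divergence is asymmetric: D_KL(P||Q) ≠ D_KL(Q||P) in general.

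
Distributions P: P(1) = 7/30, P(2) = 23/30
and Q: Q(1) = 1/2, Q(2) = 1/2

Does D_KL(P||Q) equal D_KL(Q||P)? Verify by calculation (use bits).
D_KL(P||Q) = 0.2162 bits, D_KL(Q||P) = 0.2414 bits. No — D_KL(P||Q) ≠ D_KL(Q||P) for this pair.

D_KL(P||Q) = Σ P(x) log₂(P(x)/Q(x))

Computing term by term:
  P(1)·log₂(P(1)/Q(1)) = (7/30)·log₂((7/30)/(1/2)) = -0.25656
  P(2)·log₂(P(2)/Q(2)) = (23/30)·log₂((23/30)/(1/2)) = 0.47278

D_KL(P||Q) = -0.25656 + 0.47278 = 0.21622 ≈ 0.2162 bits

D_KL(Q||P) = Σ Q(x) log₂(Q(x)/P(x))

Computing term by term:
  Q(1)·log₂(Q(1)/P(1)) = (1/2)·log₂((1/2)/(7/30)) = 0.54977
  Q(2)·log₂(Q(2)/P(2)) = (1/2)·log₂((1/2)/(23/30)) = -0.30834

D_KL(Q||P) = 0.54977 - 0.30834 = 0.24143 ≈ 0.2414 bits

These are NOT equal (difference: 0.0252 bits). KL divergence is asymmetric: D_KL(P||Q) ≠ D_KL(Q||P) in general.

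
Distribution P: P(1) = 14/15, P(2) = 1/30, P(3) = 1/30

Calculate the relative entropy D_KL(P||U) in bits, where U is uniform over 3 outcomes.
1.1649 bits

U(i) = 1/3 for all i

D_KL(P||U) = Σ P(x) log₂(P(x) / (1/3))
           = Σ P(x) log₂(P(x)) + log₂(3)
           = log₂(3) - H(P)

H(P) = -Σ P(x) log₂(P(x)):
  -P(1)·log₂(P(1)) = -(14/15)·log₂(14/15) = 0.09290
  -P(2)·log₂(P(2)) = -(1/30)·log₂(1/30) = 0.16356
  -P(3)·log₂(P(3)) = -(1/30)·log₂(1/30) = 0.16356
H(P) = 0.09290 + 0.16356 + 0.16356 = 0.42002 bits

log₂(3) = 1.58496 bits

D_KL(P||U) = 1.58496 - 0.42002 = 1.16494 ≈ 1.1649 bits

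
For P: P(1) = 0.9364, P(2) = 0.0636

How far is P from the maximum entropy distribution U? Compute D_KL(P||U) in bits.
0.6584 bits

U(i) = 1/2 for all i

D_KL(P||U) = Σ P(x) log₂(P(x) / (1/2))
           = Σ P(x) log₂(P(x)) + log₂(2)
           = log₂(2) - H(P)

H(P) = -Σ P(x) log₂(P(x)):
  -P(1)·log₂(P(1)) = -(0.9364)·log₂(0.9364) = 0.08877
  -P(2)·log₂(P(2)) = -(0.0636)·log₂(0.0636) = 0.25280
H(P) = 0.08877 + 0.25280 = 0.34157 bits

log₂(2) = 1.00000 bits

D_KL(P||U) = 1.00000 - 0.34157 = 0.65843 ≈ 0.6584 bits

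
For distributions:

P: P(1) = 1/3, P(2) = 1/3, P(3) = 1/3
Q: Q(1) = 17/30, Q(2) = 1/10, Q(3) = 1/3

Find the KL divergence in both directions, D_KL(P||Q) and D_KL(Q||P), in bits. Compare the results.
D_KL(P||Q) = 0.3238 bits, D_KL(Q||P) = 0.2601 bits. D_KL(P||Q) is larger than D_KL(Q||P) by 0.0637 bits; the two directions differ.

D_KL(P||Q) = Σ P(x) log₂(P(x)/Q(x))

Computing term by term:
  P(1)·log₂(P(1)/Q(1)) = (1/3)·log₂((1/3)/(17/30)) = -0.25518
  P(2)·log₂(P(2)/Q(2)) = (1/3)·log₂((1/3)/(1/10)) = 0.57899
  P(3)·log₂(P(3)/Q(3)) = (1/3)·log₂((1/3)/(1/3)) = 0.00000

D_KL(P||Q) = -0.25518 + 0.57899 + 0.00000 = 0.32381 ≈ 0.3238 bits

D_KL(Q||P) = Σ Q(x) log₂(Q(x)/P(x))

Computing term by term:
  Q(1)·log₂(Q(1)/P(1)) = (17/30)·log₂((17/30)/(1/3)) = 0.43380
  Q(2)·log₂(Q(2)/P(2)) = (1/10)·log₂((1/10)/(1/3)) = -0.17370
  Q(3)·log₂(Q(3)/P(3)) = (1/3)·log₂((1/3)/(1/3)) = 0.00000

D_KL(Q||P) = 0.43380 - 0.17370 + 0.00000 = 0.26010 ≈ 0.2601 bits

These are NOT equal (difference: 0.0637 bits). KL divergence is asymmetric: D_KL(P||Q) ≠ D_KL(Q||P) in general.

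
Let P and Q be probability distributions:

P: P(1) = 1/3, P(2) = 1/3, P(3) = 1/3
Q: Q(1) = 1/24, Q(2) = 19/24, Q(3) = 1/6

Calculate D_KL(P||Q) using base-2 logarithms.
0.9174 bits

D_KL(P||Q) = Σ P(x) log₂(P(x)/Q(x))

Computing term by term:
  P(1)·log₂(P(1)/Q(1)) = (1/3)·log₂((1/3)/(1/24)) = 1.00000
  P(2)·log₂(P(2)/Q(2)) = (1/3)·log₂((1/3)/(19/24)) = -0.41598
  P(3)·log₂(P(3)/Q(3)) = (1/3)·log₂((1/3)/(1/6)) = 0.33333

D_KL(P||Q) = 1.00000 - 0.41598 + 0.33333 = 0.91735 ≈ 0.9174 bits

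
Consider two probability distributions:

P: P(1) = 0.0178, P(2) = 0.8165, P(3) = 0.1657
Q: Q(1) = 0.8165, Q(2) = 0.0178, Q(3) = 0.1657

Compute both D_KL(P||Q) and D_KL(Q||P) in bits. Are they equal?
D_KL(P||Q) = 4.4084 bits, D_KL(Q||P) = 4.4084 bits. Yes, in this case they are equal (although KL divergence is not symmetric in general).

D_KL(P||Q) = Σ P(x) log₂(P(x)/Q(x))

Computing term by term:
  P(1)·log₂(P(1)/Q(1)) = 0.0178·log₂(0.0178/0.8165) = -0.09825
  P(2)·log₂(P(2)/Q(2)) = 0.8165·log₂(0.8165/0.0178) = 4.50667
  P(3)·log₂(P(3)/Q(3)) = 0.1657·log₂(0.1657/0.1657) = 0.00000

D_KL(P||Q) = -0.09825 + 4.50667 + 0.00000 = 4.40842 ≈ 4.4084 bits

D_KL(Q||P) = Σ Q(x) log₂(Q(x)/P(x))

Computing term by term:
  Q(1)·log₂(Q(1)/P(1)) = 0.8165·log₂(0.8165/0.0178) = 4.50667
  Q(2)·log₂(Q(2)/P(2)) = 0.0178·log₂(0.0178/0.8165) = -0.09825
  Q(3)·log₂(Q(3)/P(3)) = 0.1657·log₂(0.1657/0.1657) = 0.00000

D_KL(Q||P) = 4.50667 - 0.09825 + 0.00000 = 4.40842 ≈ 4.4084 bits

These ARE equal here. Q is P with outcomes relabeled (Q(1) = P(2), Q(2) = P(1)) by a relabeling that is its own inverse, so the two sums contain exactly the same terms in a different order. This is a special case — KL divergence is not symmetric in general: D_KL(P||Q) ≠ D_KL(Q||P) for most P, Q.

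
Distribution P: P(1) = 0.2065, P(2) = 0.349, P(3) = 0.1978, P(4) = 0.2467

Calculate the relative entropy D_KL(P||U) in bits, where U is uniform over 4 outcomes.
0.0395 bits

U(i) = 1/4 for all i

D_KL(P||U) = Σ P(x) log₂(P(x) / (1/4))
           = Σ P(x) log₂(P(x)) + log₂(4)
           = log₂(4) - H(P)

H(P) = -Σ P(x) log₂(P(x)):
  -P(1)·log₂(P(1)) = -(0.2065)·log₂(0.2065) = 0.46995
  -P(2)·log₂(P(2)) = -(0.349)·log₂(0.349) = 0.53003
  -P(3)·log₂(P(3)) = -(0.1978)·log₂(0.1978) = 0.46243
  -P(4)·log₂(P(4)) = -(0.2467)·log₂(0.2467) = 0.49813
H(P) = 0.46995 + 0.53003 + 0.46243 + 0.49813 = 1.96054 bits

log₂(4) = 2.00000 bits

D_KL(P||U) = 2.00000 - 1.96054 = 0.03946 ≈ 0.0395 bits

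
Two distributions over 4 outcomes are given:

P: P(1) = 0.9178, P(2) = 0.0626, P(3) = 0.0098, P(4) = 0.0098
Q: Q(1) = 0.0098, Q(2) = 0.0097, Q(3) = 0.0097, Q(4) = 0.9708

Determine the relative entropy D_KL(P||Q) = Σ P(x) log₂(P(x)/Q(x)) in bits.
6.1145 bits

D_KL(P||Q) = Σ P(x) log₂(P(x)/Q(x))

Computing term by term:
  P(1)·log₂(P(1)/Q(1)) = 0.9178·log₂(0.9178/0.0098) = 6.01091
  P(2)·log₂(P(2)/Q(2)) = 0.0626·log₂(0.0626/0.0097) = 0.16840
  P(3)·log₂(P(3)/Q(3)) = 0.0098·log₂(0.0098/0.0097) = 0.00015
  P(4)·log₂(P(4)/Q(4)) = 0.0098·log₂(0.0098/0.9708) = -0.06498

D_KL(P||Q) = 6.01091 + 0.16840 + 0.00015 - 0.06498 = 6.11448 ≈ 6.1145 bits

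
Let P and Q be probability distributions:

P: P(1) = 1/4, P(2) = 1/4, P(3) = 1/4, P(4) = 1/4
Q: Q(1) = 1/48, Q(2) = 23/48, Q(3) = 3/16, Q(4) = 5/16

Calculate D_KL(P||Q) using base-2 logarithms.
0.6849 bits

D_KL(P||Q) = Σ P(x) log₂(P(x)/Q(x))

Computing term by term:
  P(1)·log₂(P(1)/Q(1)) = (1/4)·log₂((1/4)/(1/48)) = 0.89624
  P(2)·log₂(P(2)/Q(2)) = (1/4)·log₂((1/4)/(23/48)) = -0.23465
  P(3)·log₂(P(3)/Q(3)) = (1/4)·log₂((1/4)/(3/16)) = 0.10376
  P(4)·log₂(P(4)/Q(4)) = (1/4)·log₂((1/4)/(5/16)) = -0.08048

D_KL(P||Q) = 0.89624 - 0.23465 + 0.10376 - 0.08048 = 0.68487 ≈ 0.6849 bits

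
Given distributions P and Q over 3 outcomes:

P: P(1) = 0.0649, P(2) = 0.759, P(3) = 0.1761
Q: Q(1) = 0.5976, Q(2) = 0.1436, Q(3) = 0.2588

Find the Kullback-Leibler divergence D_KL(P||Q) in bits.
1.5175 bits

D_KL(P||Q) = Σ P(x) log₂(P(x)/Q(x))

Computing term by term:
  P(1)·log₂(P(1)/Q(1)) = 0.0649·log₂(0.0649/0.5976) = -0.20787
  P(2)·log₂(P(2)/Q(2)) = 0.759·log₂(0.759/0.1436) = 1.82315
  P(3)·log₂(P(3)/Q(3)) = 0.1761·log₂(0.1761/0.2588) = -0.09781

D_KL(P||Q) = -0.20787 + 1.82315 - 0.09781 = 1.51747 ≈ 1.5175 bits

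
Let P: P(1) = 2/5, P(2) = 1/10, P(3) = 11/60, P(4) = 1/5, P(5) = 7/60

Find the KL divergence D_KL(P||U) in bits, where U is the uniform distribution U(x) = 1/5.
0.1863 bits

U(i) = 1/5 for all i

D_KL(P||U) = Σ P(x) log₂(P(x) / (1/5))
           = Σ P(x) log₂(P(x)) + log₂(5)
           = log₂(5) - H(P)

H(P) = -Σ P(x) log₂(P(x)):
  -P(1)·log₂(P(1)) = -(2/5)·log₂(2/5) = 0.52877
  -P(2)·log₂(P(2)) = -(1/10)·log₂(1/10) = 0.33219
  -P(3)·log₂(P(3)) = -(11/60)·log₂(11/60) = 0.44870
  -P(4)·log₂(P(4)) = -(1/5)·log₂(1/5) = 0.46439
  -P(5)·log₂(P(5)) = -(7/60)·log₂(7/60) = 0.36161
H(P) = 0.52877 + 0.33219 + 0.44870 + 0.46439 + 0.36161 = 2.13566 bits

log₂(5) = 2.32193 bits

D_KL(P||U) = 2.32193 - 2.13566 = 0.18627 ≈ 0.1863 bits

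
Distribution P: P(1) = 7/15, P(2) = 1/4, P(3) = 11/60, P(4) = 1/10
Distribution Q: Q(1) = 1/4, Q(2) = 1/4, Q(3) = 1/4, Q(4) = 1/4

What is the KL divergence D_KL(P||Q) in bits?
0.2060 bits

D_KL(P||Q) = Σ P(x) log₂(P(x)/Q(x))

Computing term by term:
  P(1)·log₂(P(1)/Q(1)) = (7/15)·log₂((7/15)/(1/4)) = 0.42022
  P(2)·log₂(P(2)/Q(2)) = (1/4)·log₂((1/4)/(1/4)) = 0.00000
  P(3)·log₂(P(3)/Q(3)) = (11/60)·log₂((11/60)/(1/4)) = -0.08203
  P(4)·log₂(P(4)/Q(4)) = (1/10)·log₂((1/10)/(1/4)) = -0.13219

D_KL(P||Q) = 0.42022 + 0.00000 - 0.08203 - 0.13219 = 0.20600 ≈ 0.2060 bits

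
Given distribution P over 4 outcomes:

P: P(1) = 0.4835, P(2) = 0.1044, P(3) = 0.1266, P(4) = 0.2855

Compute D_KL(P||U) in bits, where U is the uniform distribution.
0.2590 bits

U(i) = 1/4 for all i

D_KL(P||U) = Σ P(x) log₂(P(x) / (1/4))
           = Σ P(x) log₂(P(x)) + log₂(4)
           = log₂(4) - H(P)

H(P) = -Σ P(x) log₂(P(x)):
  -P(1)·log₂(P(1)) = -(0.4835)·log₂(0.4835) = 0.50691
  -P(2)·log₂(P(2)) = -(0.1044)·log₂(0.1044) = 0.34032
  -P(3)·log₂(P(3)) = -(0.1266)·log₂(0.1266) = 0.37748
  -P(4)·log₂(P(4)) = -(0.2855)·log₂(0.2855) = 0.51631
H(P) = 0.50691 + 0.34032 + 0.37748 + 0.51631 = 1.74102 bits

log₂(4) = 2.00000 bits

D_KL(P||U) = 2.00000 - 1.74102 = 0.25898 ≈ 0.2590 bits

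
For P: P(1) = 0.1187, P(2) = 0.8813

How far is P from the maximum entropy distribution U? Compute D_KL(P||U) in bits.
0.4744 bits

U(i) = 1/2 for all i

D_KL(P||U) = Σ P(x) log₂(P(x) / (1/2))
           = Σ P(x) log₂(P(x)) + log₂(2)
           = log₂(2) - H(P)

H(P) = -Σ P(x) log₂(P(x)):
  -P(1)·log₂(P(1)) = -(0.1187)·log₂(0.1187) = 0.36496
  -P(2)·log₂(P(2)) = -(0.8813)·log₂(0.8813) = 0.16066
H(P) = 0.36496 + 0.16066 = 0.52562 bits

log₂(2) = 1.00000 bits

D_KL(P||U) = 1.00000 - 0.52562 = 0.47438 ≈ 0.4744 bits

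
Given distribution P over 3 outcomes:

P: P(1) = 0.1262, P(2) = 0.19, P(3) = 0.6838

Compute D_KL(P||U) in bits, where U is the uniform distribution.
0.3779 bits

U(i) = 1/3 for all i

D_KL(P||U) = Σ P(x) log₂(P(x) / (1/3))
           = Σ P(x) log₂(P(x)) + log₂(3)
           = log₂(3) - H(P)

H(P) = -Σ P(x) log₂(P(x)):
  -P(1)·log₂(P(1)) = -(0.1262)·log₂(0.1262) = 0.37686
  -P(2)·log₂(P(2)) = -(0.19)·log₂(0.19) = 0.45523
  -P(3)·log₂(P(3)) = -(0.6838)·log₂(0.6838) = 0.37496
H(P) = 0.37686 + 0.45523 + 0.37496 = 1.20705 bits

log₂(3) = 1.58496 bits

D_KL(P||U) = 1.58496 - 1.20705 = 0.37791 ≈ 0.3779 bits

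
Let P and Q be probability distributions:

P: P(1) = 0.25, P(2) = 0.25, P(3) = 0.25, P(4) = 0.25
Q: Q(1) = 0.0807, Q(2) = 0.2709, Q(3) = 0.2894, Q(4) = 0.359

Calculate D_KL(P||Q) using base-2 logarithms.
0.1956 bits

D_KL(P||Q) = Σ P(x) log₂(P(x)/Q(x))

Computing term by term:
  P(1)·log₂(P(1)/Q(1)) = 0.25·log₂(0.25/0.0807) = 0.40782
  P(2)·log₂(P(2)/Q(2)) = 0.25·log₂(0.25/0.2709) = -0.02896
  P(3)·log₂(P(3)/Q(3)) = 0.25·log₂(0.25/0.2894) = -0.05278
  P(4)·log₂(P(4)/Q(4)) = 0.25·log₂(0.25/0.359) = -0.13051

D_KL(P||Q) = 0.40782 - 0.02896 - 0.05278 - 0.13051 = 0.19557 ≈ 0.1956 bits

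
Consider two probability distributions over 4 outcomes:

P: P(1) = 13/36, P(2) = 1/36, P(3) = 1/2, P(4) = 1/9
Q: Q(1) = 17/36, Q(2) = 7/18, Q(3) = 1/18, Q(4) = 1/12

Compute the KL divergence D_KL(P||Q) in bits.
1.3856 bits

D_KL(P||Q) = Σ P(x) log₂(P(x)/Q(x))

Computing term by term:
  P(1)·log₂(P(1)/Q(1)) = (13/36)·log₂((13/36)/(17/36)) = -0.13976
  P(2)·log₂(P(2)/Q(2)) = (1/36)·log₂((1/36)/(7/18)) = -0.10576
  P(3)·log₂(P(3)/Q(3)) = (1/2)·log₂((1/2)/(1/18)) = 1.58496
  P(4)·log₂(P(4)/Q(4)) = (1/9)·log₂((1/9)/(1/12)) = 0.04612

D_KL(P||Q) = -0.13976 - 0.10576 + 1.58496 + 0.04612 = 1.38556 ≈ 1.3856 bits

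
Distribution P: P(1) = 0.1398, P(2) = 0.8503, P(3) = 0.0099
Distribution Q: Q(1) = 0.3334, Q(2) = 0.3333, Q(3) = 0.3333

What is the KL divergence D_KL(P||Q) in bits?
0.9234 bits

D_KL(P||Q) = Σ P(x) log₂(P(x)/Q(x))

Computing term by term:
  P(1)·log₂(P(1)/Q(1)) = 0.1398·log₂(0.1398/0.3334) = -0.17529
  P(2)·log₂(P(2)/Q(2)) = 0.8503·log₂(0.8503/0.3333) = 1.14888
  P(3)·log₂(P(3)/Q(3)) = 0.0099·log₂(0.0099/0.3333) = -0.05023

D_KL(P||Q) = -0.17529 + 1.14888 - 0.05023 = 0.92336 ≈ 0.9234 bits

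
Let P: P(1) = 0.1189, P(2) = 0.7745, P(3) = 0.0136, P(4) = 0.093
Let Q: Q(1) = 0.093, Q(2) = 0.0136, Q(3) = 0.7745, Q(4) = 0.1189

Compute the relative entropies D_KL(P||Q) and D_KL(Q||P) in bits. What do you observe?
D_KL(P||Q) = 4.4464 bits, D_KL(Q||P) = 4.4464 bits. The two directions give the same value here, because Q is a self-inverse relabeling of P; in general KL divergence is asymmetric.

D_KL(P||Q) = Σ P(x) log₂(P(x)/Q(x))

Computing term by term:
  P(1)·log₂(P(1)/Q(1)) = 0.1189·log₂(0.1189/0.093) = 0.04214
  P(2)·log₂(P(2)/Q(2)) = 0.7745·log₂(0.7745/0.0136) = 4.51656
  P(3)·log₂(P(3)/Q(3)) = 0.0136·log₂(0.0136/0.7745) = -0.07931
  P(4)·log₂(P(4)/Q(4)) = 0.093·log₂(0.093/0.1189) = -0.03296

D_KL(P||Q) = 0.04214 + 4.51656 - 0.07931 - 0.03296 = 4.44643 ≈ 4.4464 bits

D_KL(Q||P) = Σ Q(x) log₂(Q(x)/P(x))

Computing term by term:
  Q(1)·log₂(Q(1)/P(1)) = 0.093·log₂(0.093/0.1189) = -0.03296
  Q(2)·log₂(Q(2)/P(2)) = 0.0136·log₂(0.0136/0.7745) = -0.07931
  Q(3)·log₂(Q(3)/P(3)) = 0.7745·log₂(0.7745/0.0136) = 4.51656
  Q(4)·log₂(Q(4)/P(4)) = 0.1189·log₂(0.1189/0.093) = 0.04214

D_KL(Q||P) = -0.03296 - 0.07931 + 4.51656 + 0.04214 = 4.44643 ≈ 4.4464 bits

These ARE equal here. Q is P with outcomes relabeled (Q(1) = P(4), Q(2) = P(3), Q(3) = P(2), Q(4) = P(1)) by a relabeling that is its own inverse, so the two sums contain exactly the same terms in a different order. This is a special case — KL divergence is not symmetric in general: D_KL(P||Q) ≠ D_KL(Q||P) for most P, Q.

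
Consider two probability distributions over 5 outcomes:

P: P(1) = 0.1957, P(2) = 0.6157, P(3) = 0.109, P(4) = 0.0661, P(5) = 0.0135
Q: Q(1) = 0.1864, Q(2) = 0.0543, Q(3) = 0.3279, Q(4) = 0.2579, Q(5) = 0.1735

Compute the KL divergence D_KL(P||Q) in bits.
1.8179 bits

D_KL(P||Q) = Σ P(x) log₂(P(x)/Q(x))

Computing term by term:
  P(1)·log₂(P(1)/Q(1)) = 0.1957·log₂(0.1957/0.1864) = 0.01375
  P(2)·log₂(P(2)/Q(2)) = 0.6157·log₂(0.6157/0.0543) = 2.15692
  P(3)·log₂(P(3)/Q(3)) = 0.109·log₂(0.109/0.3279) = -0.17319
  P(4)·log₂(P(4)/Q(4)) = 0.0661·log₂(0.0661/0.2579) = -0.12983
  P(5)·log₂(P(5)/Q(5)) = 0.0135·log₂(0.0135/0.1735) = -0.04973

D_KL(P||Q) = 0.01375 + 2.15692 - 0.17319 - 0.12983 - 0.04973 = 1.81792 ≈ 1.8179 bits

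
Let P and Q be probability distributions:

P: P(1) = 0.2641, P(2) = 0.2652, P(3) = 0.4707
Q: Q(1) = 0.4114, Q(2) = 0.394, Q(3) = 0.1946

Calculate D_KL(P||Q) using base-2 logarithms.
0.2795 bits

D_KL(P||Q) = Σ P(x) log₂(P(x)/Q(x))

Computing term by term:
  P(1)·log₂(P(1)/Q(1)) = 0.2641·log₂(0.2641/0.4114) = -0.16888
  P(2)·log₂(P(2)/Q(2)) = 0.2652·log₂(0.2652/0.394) = -0.15146
  P(3)·log₂(P(3)/Q(3)) = 0.4707·log₂(0.4707/0.1946) = 0.59981

D_KL(P||Q) = -0.16888 - 0.15146 + 0.59981 = 0.27947 ≈ 0.2795 bits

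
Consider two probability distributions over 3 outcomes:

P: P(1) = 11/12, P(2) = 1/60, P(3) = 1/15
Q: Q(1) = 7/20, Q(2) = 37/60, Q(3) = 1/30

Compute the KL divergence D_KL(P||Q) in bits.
1.2531 bits

D_KL(P||Q) = Σ P(x) log₂(P(x)/Q(x))

Computing term by term:
  P(1)·log₂(P(1)/Q(1)) = (11/12)·log₂((11/12)/(7/20)) = 1.27329
  P(2)·log₂(P(2)/Q(2)) = (1/60)·log₂((1/60)/(37/60)) = -0.08682
  P(3)·log₂(P(3)/Q(3)) = (1/15)·log₂((1/15)/(1/30)) = 0.06667

D_KL(P||Q) = 1.27329 - 0.08682 + 0.06667 = 1.25314 ≈ 1.2531 bits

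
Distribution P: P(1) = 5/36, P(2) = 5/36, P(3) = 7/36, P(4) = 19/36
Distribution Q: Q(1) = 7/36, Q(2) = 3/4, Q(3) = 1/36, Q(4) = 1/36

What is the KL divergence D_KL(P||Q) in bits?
2.3825 bits

D_KL(P||Q) = Σ P(x) log₂(P(x)/Q(x))

Computing term by term:
  P(1)·log₂(P(1)/Q(1)) = (5/36)·log₂((5/36)/(7/36)) = -0.06742
  P(2)·log₂(P(2)/Q(2)) = (5/36)·log₂((5/36)/(3/4)) = -0.33791
  P(3)·log₂(P(3)/Q(3)) = (7/36)·log₂((7/36)/(1/36)) = 0.54587
  P(4)·log₂(P(4)/Q(4)) = (19/36)·log₂((19/36)/(1/36)) = 2.24196

D_KL(P||Q) = -0.06742 - 0.33791 + 0.54587 + 2.24196 = 2.38250 ≈ 2.3825 bits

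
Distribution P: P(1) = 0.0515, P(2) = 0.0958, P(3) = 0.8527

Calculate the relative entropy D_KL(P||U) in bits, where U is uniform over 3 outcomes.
0.8444 bits

U(i) = 1/3 for all i

D_KL(P||U) = Σ P(x) log₂(P(x) / (1/3))
           = Σ P(x) log₂(P(x)) + log₂(3)
           = log₂(3) - H(P)

H(P) = -Σ P(x) log₂(P(x)):
  -P(1)·log₂(P(1)) = -(0.0515)·log₂(0.0515) = 0.22038
  -P(2)·log₂(P(2)) = -(0.0958)·log₂(0.0958) = 0.32417
  -P(3)·log₂(P(3)) = -(0.8527)·log₂(0.8527) = 0.19603
H(P) = 0.22038 + 0.32417 + 0.19603 = 0.74058 bits

log₂(3) = 1.58496 bits

D_KL(P||U) = 1.58496 - 0.74058 = 0.84438 ≈ 0.8444 bits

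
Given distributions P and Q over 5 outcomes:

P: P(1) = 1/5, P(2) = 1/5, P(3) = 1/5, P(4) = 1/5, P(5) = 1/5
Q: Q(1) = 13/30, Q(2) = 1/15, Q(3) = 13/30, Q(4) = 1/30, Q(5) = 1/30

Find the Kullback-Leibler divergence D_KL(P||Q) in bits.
0.9048 bits

D_KL(P||Q) = Σ P(x) log₂(P(x)/Q(x))

Computing term by term:
  P(1)·log₂(P(1)/Q(1)) = (1/5)·log₂((1/5)/(13/30)) = -0.22310
  P(2)·log₂(P(2)/Q(2)) = (1/5)·log₂((1/5)/(1/15)) = 0.31699
  P(3)·log₂(P(3)/Q(3)) = (1/5)·log₂((1/5)/(13/30)) = -0.22310
  P(4)·log₂(P(4)/Q(4)) = (1/5)·log₂((1/5)/(1/30)) = 0.51699
  P(5)·log₂(P(5)/Q(5)) = (1/5)·log₂((1/5)/(1/30)) = 0.51699

D_KL(P||Q) = -0.22310 + 0.31699 - 0.22310 + 0.51699 + 0.51699 = 0.90477 ≈ 0.9048 bits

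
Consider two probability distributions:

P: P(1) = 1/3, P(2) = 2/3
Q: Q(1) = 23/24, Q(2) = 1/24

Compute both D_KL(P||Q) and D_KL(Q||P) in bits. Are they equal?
D_KL(P||Q) = 2.1588 bits, D_KL(Q||P) = 1.2934 bits. No, they are not equal.

D_KL(P||Q) = Σ P(x) log₂(P(x)/Q(x))

Computing term by term:
  P(1)·log₂(P(1)/Q(1)) = (1/3)·log₂((1/3)/(23/24)) = -0.50785
  P(2)·log₂(P(2)/Q(2)) = (2/3)·log₂((2/3)/(1/24)) = 2.66667

D_KL(P||Q) = -0.50785 + 2.66667 = 2.15882 ≈ 2.1588 bits

D_KL(Q||P) = Σ Q(x) log₂(Q(x)/P(x))

Computing term by term:
  Q(1)·log₂(Q(1)/P(1)) = (23/24)·log₂((23/24)/(1/3)) = 1.46008
  Q(2)·log₂(Q(2)/P(2)) = (1/24)·log₂((1/24)/(2/3)) = -0.16667

D_KL(Q||P) = 1.46008 - 0.16667 = 1.29341 ≈ 1.2934 bits

These are NOT equal (difference: 0.8654 bits). KL divergence is asymmetric: D_KL(P||Q) ≠ D_KL(Q||P) in general.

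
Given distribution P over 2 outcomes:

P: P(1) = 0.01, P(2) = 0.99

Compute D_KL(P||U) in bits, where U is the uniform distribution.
0.9192 bits

U(i) = 1/2 for all i

D_KL(P||U) = Σ P(x) log₂(P(x) / (1/2))
           = Σ P(x) log₂(P(x)) + log₂(2)
           = log₂(2) - H(P)

H(P) = -Σ P(x) log₂(P(x)):
  -P(1)·log₂(P(1)) = -(0.01)·log₂(0.01) = 0.06644
  -P(2)·log₂(P(2)) = -(0.99)·log₂(0.99) = 0.01435
H(P) = 0.06644 + 0.01435 = 0.08079 bits

log₂(2) = 1.00000 bits

D_KL(P||U) = 1.00000 - 0.08079 = 0.91921 ≈ 0.9192 bits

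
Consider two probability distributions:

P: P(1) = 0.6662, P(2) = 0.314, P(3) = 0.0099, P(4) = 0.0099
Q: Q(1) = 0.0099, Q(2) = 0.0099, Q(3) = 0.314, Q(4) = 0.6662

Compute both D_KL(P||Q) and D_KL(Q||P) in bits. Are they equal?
D_KL(P||Q) = 5.5019 bits, D_KL(Q||P) = 5.5019 bits. Yes, in this case they are equal (although KL divergence is not symmetric in general).

D_KL(P||Q) = Σ P(x) log₂(P(x)/Q(x))

Computing term by term:
  P(1)·log₂(P(1)/Q(1)) = 0.6662·log₂(0.6662/0.0099) = 4.04542
  P(2)·log₂(P(2)/Q(2)) = 0.314·log₂(0.314/0.0099) = 1.56598
  P(3)·log₂(P(3)/Q(3)) = 0.0099·log₂(0.0099/0.314) = -0.04937
  P(4)·log₂(P(4)/Q(4)) = 0.0099·log₂(0.0099/0.6662) = -0.06012

D_KL(P||Q) = 4.04542 + 1.56598 - 0.04937 - 0.06012 = 5.50191 ≈ 5.5019 bits

D_KL(Q||P) = Σ Q(x) log₂(Q(x)/P(x))

Computing term by term:
  Q(1)·log₂(Q(1)/P(1)) = 0.0099·log₂(0.0099/0.6662) = -0.06012
  Q(2)·log₂(Q(2)/P(2)) = 0.0099·log₂(0.0099/0.314) = -0.04937
  Q(3)·log₂(Q(3)/P(3)) = 0.314·log₂(0.314/0.0099) = 1.56598
  Q(4)·log₂(Q(4)/P(4)) = 0.6662·log₂(0.6662/0.0099) = 4.04542

D_KL(Q||P) = -0.06012 - 0.04937 + 1.56598 + 4.04542 = 5.50191 ≈ 5.5019 bits

These ARE equal here. Q is P with outcomes relabeled (Q(1) = P(4), Q(2) = P(3), Q(3) = P(2), Q(4) = P(1)) by a relabeling that is its own inverse, so the two sums contain exactly the same terms in a different order. This is a special case — KL divergence is not symmetric in general: D_KL(P||Q) ≠ D_KL(Q||P) for most P, Q.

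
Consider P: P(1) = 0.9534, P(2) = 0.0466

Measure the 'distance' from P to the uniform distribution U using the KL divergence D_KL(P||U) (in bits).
0.7282 bits

U(i) = 1/2 for all i

D_KL(P||U) = Σ P(x) log₂(P(x) / (1/2))
           = Σ P(x) log₂(P(x)) + log₂(2)
           = log₂(2) - H(P)

H(P) = -Σ P(x) log₂(P(x)):
  -P(1)·log₂(P(1)) = -(0.9534)·log₂(0.9534) = 0.06564
  -P(2)·log₂(P(2)) = -(0.0466)·log₂(0.0466) = 0.20614
H(P) = 0.06564 + 0.20614 = 0.27178 bits

log₂(2) = 1.00000 bits

D_KL(P||U) = 1.00000 - 0.27178 = 0.72822 ≈ 0.7282 bits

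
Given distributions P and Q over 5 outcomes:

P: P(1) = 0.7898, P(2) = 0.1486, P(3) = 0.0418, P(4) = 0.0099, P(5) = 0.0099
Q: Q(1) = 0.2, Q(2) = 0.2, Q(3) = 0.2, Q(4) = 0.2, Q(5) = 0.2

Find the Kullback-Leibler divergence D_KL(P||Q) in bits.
1.3210 bits

D_KL(P||Q) = Σ P(x) log₂(P(x)/Q(x))

Computing term by term:
  P(1)·log₂(P(1)/Q(1)) = 0.7898·log₂(0.7898/0.2) = 1.56498
  P(2)·log₂(P(2)/Q(2)) = 0.1486·log₂(0.1486/0.2) = -0.06368
  P(3)·log₂(P(3)/Q(3)) = 0.0418·log₂(0.0418/0.2) = -0.09440
  P(4)·log₂(P(4)/Q(4)) = 0.0099·log₂(0.0099/0.2) = -0.04293
  P(5)·log₂(P(5)/Q(5)) = 0.0099·log₂(0.0099/0.2) = -0.04293

D_KL(P||Q) = 1.56498 - 0.06368 - 0.09440 - 0.04293 - 0.04293 = 1.32104 ≈ 1.3210 bits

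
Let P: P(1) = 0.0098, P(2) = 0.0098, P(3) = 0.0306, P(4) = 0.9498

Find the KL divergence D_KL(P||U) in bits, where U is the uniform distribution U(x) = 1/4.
1.6447 bits

U(i) = 1/4 for all i

D_KL(P||U) = Σ P(x) log₂(P(x) / (1/4))
           = Σ P(x) log₂(P(x)) + log₂(4)
           = log₂(4) - H(P)

H(P) = -Σ P(x) log₂(P(x)):
  -P(1)·log₂(P(1)) = -(0.0098)·log₂(0.0098) = 0.06540
  -P(2)·log₂(P(2)) = -(0.0098)·log₂(0.0098) = 0.06540
  -P(3)·log₂(P(3)) = -(0.0306)·log₂(0.0306) = 0.15393
  -P(4)·log₂(P(4)) = -(0.9498)·log₂(0.9498) = 0.07057
H(P) = 0.06540 + 0.06540 + 0.15393 + 0.07057 = 0.35530 bits

log₂(4) = 2.00000 bits

D_KL(P||U) = 2.00000 - 0.35530 = 1.64470 ≈ 1.6447 bits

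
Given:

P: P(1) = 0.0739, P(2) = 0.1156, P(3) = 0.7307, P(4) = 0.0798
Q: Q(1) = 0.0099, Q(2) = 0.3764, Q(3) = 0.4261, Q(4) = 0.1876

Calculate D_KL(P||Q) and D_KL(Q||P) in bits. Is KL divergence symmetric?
D_KL(P||Q) = 0.4876 bits, D_KL(Q||P) = 0.5122 bits. No, KL divergence is not symmetric.

D_KL(P||Q) = Σ P(x) log₂(P(x)/Q(x))

Computing term by term:
  P(1)·log₂(P(1)/Q(1)) = 0.0739·log₂(0.0739/0.0099) = 0.21432
  P(2)·log₂(P(2)/Q(2)) = 0.1156·log₂(0.1156/0.3764) = -0.19688
  P(3)·log₂(P(3)/Q(3)) = 0.7307·log₂(0.7307/0.4261) = 0.56855
  P(4)·log₂(P(4)/Q(4)) = 0.0798·log₂(0.0798/0.1876) = -0.09841

D_KL(P||Q) = 0.21432 - 0.19688 + 0.56855 - 0.09841 = 0.48758 ≈ 0.4876 bits

D_KL(Q||P) = Σ Q(x) log₂(Q(x)/P(x))

Computing term by term:
  Q(1)·log₂(Q(1)/P(1)) = 0.0099·log₂(0.0099/0.0739) = -0.02871
  Q(2)·log₂(Q(2)/P(2)) = 0.3764·log₂(0.3764/0.1156) = 0.64106
  Q(3)·log₂(Q(3)/P(3)) = 0.4261·log₂(0.4261/0.7307) = -0.33154
  Q(4)·log₂(Q(4)/P(4)) = 0.1876·log₂(0.1876/0.0798) = 0.23135

D_KL(Q||P) = -0.02871 + 0.64106 - 0.33154 + 0.23135 = 0.51216 ≈ 0.5122 bits

These are NOT equal (difference: 0.0246 bits). KL divergence is asymmetric: D_KL(P||Q) ≠ D_KL(Q||P) in general.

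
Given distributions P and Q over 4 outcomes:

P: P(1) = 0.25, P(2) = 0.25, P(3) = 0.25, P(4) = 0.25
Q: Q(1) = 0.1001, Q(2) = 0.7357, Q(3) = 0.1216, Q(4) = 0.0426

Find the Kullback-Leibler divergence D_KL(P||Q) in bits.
0.8390 bits

D_KL(P||Q) = Σ P(x) log₂(P(x)/Q(x))

Computing term by term:
  P(1)·log₂(P(1)/Q(1)) = 0.25·log₂(0.25/0.1001) = 0.33012
  P(2)·log₂(P(2)/Q(2)) = 0.25·log₂(0.25/0.7357) = -0.38930
  P(3)·log₂(P(3)/Q(3)) = 0.25·log₂(0.25/0.1216) = 0.25995
  P(4)·log₂(P(4)/Q(4)) = 0.25·log₂(0.25/0.0426) = 0.63825

D_KL(P||Q) = 0.33012 - 0.38930 + 0.25995 + 0.63825 = 0.83902 ≈ 0.8390 bits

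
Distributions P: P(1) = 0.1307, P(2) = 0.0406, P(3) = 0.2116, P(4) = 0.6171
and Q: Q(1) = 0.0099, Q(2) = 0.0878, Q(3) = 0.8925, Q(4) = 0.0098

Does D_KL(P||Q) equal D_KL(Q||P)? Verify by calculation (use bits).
D_KL(P||Q) = 3.6901 bits, D_KL(Q||P) = 1.8556 bits. No — D_KL(P||Q) ≠ D_KL(Q||P) for this pair.

D_KL(P||Q) = Σ P(x) log₂(P(x)/Q(x))

Computing term by term:
  P(1)·log₂(P(1)/Q(1)) = 0.1307·log₂(0.1307/0.0099) = 0.48656
  P(2)·log₂(P(2)/Q(2)) = 0.0406·log₂(0.0406/0.0878) = -0.04518
  P(3)·log₂(P(3)/Q(3)) = 0.2116·log₂(0.2116/0.8925) = -0.43939
  P(4)·log₂(P(4)/Q(4)) = 0.6171·log₂(0.6171/0.0098) = 3.68815

D_KL(P||Q) = 0.48656 - 0.04518 - 0.43939 + 3.68815 = 3.69014 ≈ 3.6901 bits

D_KL(Q||P) = Σ Q(x) log₂(Q(x)/P(x))

Computing term by term:
  Q(1)·log₂(Q(1)/P(1)) = 0.0099·log₂(0.0099/0.1307) = -0.03685
  Q(2)·log₂(Q(2)/P(2)) = 0.0878·log₂(0.0878/0.0406) = 0.09770
  Q(3)·log₂(Q(3)/P(3)) = 0.8925·log₂(0.8925/0.2116) = 1.85329
  Q(4)·log₂(Q(4)/P(4)) = 0.0098·log₂(0.0098/0.6171) = -0.05857

D_KL(Q||P) = -0.03685 + 0.09770 + 1.85329 - 0.05857 = 1.85557 ≈ 1.8556 bits

These are NOT equal (difference: 1.8345 bits). KL divergence is asymmetric: D_KL(P||Q) ≠ D_KL(Q||P) in general.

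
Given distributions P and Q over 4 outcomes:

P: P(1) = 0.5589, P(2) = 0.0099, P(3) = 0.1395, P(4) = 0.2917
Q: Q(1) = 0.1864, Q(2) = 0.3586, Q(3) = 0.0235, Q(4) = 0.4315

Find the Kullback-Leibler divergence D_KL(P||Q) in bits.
1.0278 bits

D_KL(P||Q) = Σ P(x) log₂(P(x)/Q(x))

Computing term by term:
  P(1)·log₂(P(1)/Q(1)) = 0.5589·log₂(0.5589/0.1864) = 0.88540
  P(2)·log₂(P(2)/Q(2)) = 0.0099·log₂(0.0099/0.3586) = -0.05127
  P(3)·log₂(P(3)/Q(3)) = 0.1395·log₂(0.1395/0.0235) = 0.35845
  P(4)·log₂(P(4)/Q(4)) = 0.2917·log₂(0.2917/0.4315) = -0.16477

D_KL(P||Q) = 0.88540 - 0.05127 + 0.35845 - 0.16477 = 1.02781 ≈ 1.0278 bits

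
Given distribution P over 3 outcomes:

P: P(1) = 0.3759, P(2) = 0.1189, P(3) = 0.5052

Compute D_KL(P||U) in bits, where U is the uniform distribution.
0.1914 bits

U(i) = 1/3 for all i

D_KL(P||U) = Σ P(x) log₂(P(x) / (1/3))
           = Σ P(x) log₂(P(x)) + log₂(3)
           = log₂(3) - H(P)

H(P) = -Σ P(x) log₂(P(x)):
  -P(1)·log₂(P(1)) = -(0.3759)·log₂(0.3759) = 0.53061
  -P(2)·log₂(P(2)) = -(0.1189)·log₂(0.1189) = 0.36528
  -P(3)·log₂(P(3)) = -(0.5052)·log₂(0.5052) = 0.49766
H(P) = 0.53061 + 0.36528 + 0.49766 = 1.39355 bits

log₂(3) = 1.58496 bits

D_KL(P||U) = 1.58496 - 1.39355 = 0.19141 ≈ 0.1914 bits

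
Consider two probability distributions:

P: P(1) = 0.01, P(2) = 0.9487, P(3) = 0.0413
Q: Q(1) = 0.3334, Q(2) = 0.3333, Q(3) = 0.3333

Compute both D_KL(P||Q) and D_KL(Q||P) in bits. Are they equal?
D_KL(P||Q) = 1.2567 bits, D_KL(Q||P) = 2.1878 bits. No, they are not equal.

D_KL(P||Q) = Σ P(x) log₂(P(x)/Q(x))

Computing term by term:
  P(1)·log₂(P(1)/Q(1)) = 0.01·log₂(0.01/0.3334) = -0.05059
  P(2)·log₂(P(2)/Q(2)) = 0.9487·log₂(0.9487/0.3333) = 1.43171
  P(3)·log₂(P(3)/Q(3)) = 0.0413·log₂(0.0413/0.3333) = -0.12442

D_KL(P||Q) = -0.05059 + 1.43171 - 0.12442 = 1.25670 ≈ 1.2567 bits

D_KL(Q||P) = Σ Q(x) log₂(Q(x)/P(x))

Computing term by term:
  Q(1)·log₂(Q(1)/P(1)) = 0.3334·log₂(0.3334/0.01) = 1.68673
  Q(2)·log₂(Q(2)/P(2)) = 0.3333·log₂(0.3333/0.9487) = -0.50299
  Q(3)·log₂(Q(3)/P(3)) = 0.3333·log₂(0.3333/0.0413) = 1.00410

D_KL(Q||P) = 1.68673 - 0.50299 + 1.00410 = 2.18784 ≈ 2.1878 bits

These are NOT equal (difference: 0.9311 bits). KL divergence is asymmetric: D_KL(P||Q) ≠ D_KL(Q||P) in general.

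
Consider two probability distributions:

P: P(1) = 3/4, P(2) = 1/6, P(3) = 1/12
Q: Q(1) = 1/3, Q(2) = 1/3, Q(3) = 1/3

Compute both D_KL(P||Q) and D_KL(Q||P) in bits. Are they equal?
D_KL(P||Q) = 0.5441 bits, D_KL(Q||P) = 0.6100 bits. No, they are not equal.

D_KL(P||Q) = Σ P(x) log₂(P(x)/Q(x))

Computing term by term:
  P(1)·log₂(P(1)/Q(1)) = (3/4)·log₂((3/4)/(1/3)) = 0.87744
  P(2)·log₂(P(2)/Q(2)) = (1/6)·log₂((1/6)/(1/3)) = -0.16667
  P(3)·log₂(P(3)/Q(3)) = (1/12)·log₂((1/12)/(1/3)) = -0.16667

D_KL(P||Q) = 0.87744 - 0.16667 - 0.16667 = 0.54410 ≈ 0.5441 bits

D_KL(Q||P) = Σ Q(x) log₂(Q(x)/P(x))

Computing term by term:
  Q(1)·log₂(Q(1)/P(1)) = (1/3)·log₂((1/3)/(3/4)) = -0.38998
  Q(2)·log₂(Q(2)/P(2)) = (1/3)·log₂((1/3)/(1/6)) = 0.33333
  Q(3)·log₂(Q(3)/P(3)) = (1/3)·log₂((1/3)/(1/12)) = 0.66667

D_KL(Q||P) = -0.38998 + 0.33333 + 0.66667 = 0.61002 ≈ 0.6100 bits

These are NOT equal (difference: 0.0659 bits). KL divergence is asymmetric: D_KL(P||Q) ≠ D_KL(Q||P) in general.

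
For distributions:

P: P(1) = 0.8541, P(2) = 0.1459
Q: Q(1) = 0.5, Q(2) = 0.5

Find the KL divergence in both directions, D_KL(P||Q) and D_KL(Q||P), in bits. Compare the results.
D_KL(P||Q) = 0.4005 bits, D_KL(Q||P) = 0.5022 bits. D_KL(Q||P) is larger than D_KL(P||Q) by 0.1017 bits; the two directions differ.

D_KL(P||Q) = Σ P(x) log₂(P(x)/Q(x))

Computing term by term:
  P(1)·log₂(P(1)/Q(1)) = 0.8541·log₂(0.8541/0.5) = 0.65977
  P(2)·log₂(P(2)/Q(2)) = 0.1459·log₂(0.1459/0.5) = -0.25926

D_KL(P||Q) = 0.65977 - 0.25926 = 0.40051 ≈ 0.4005 bits

D_KL(Q||P) = Σ Q(x) log₂(Q(x)/P(x))

Computing term by term:
  Q(1)·log₂(Q(1)/P(1)) = 0.5·log₂(0.5/0.8541) = -0.38624
  Q(2)·log₂(Q(2)/P(2)) = 0.5·log₂(0.5/0.1459) = 0.88847

D_KL(Q||P) = -0.38624 + 0.88847 = 0.50223 ≈ 0.5022 bits

These are NOT equal (difference: 0.1017 bits). KL divergence is asymmetric: D_KL(P||Q) ≠ D_KL(Q||P) in general.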